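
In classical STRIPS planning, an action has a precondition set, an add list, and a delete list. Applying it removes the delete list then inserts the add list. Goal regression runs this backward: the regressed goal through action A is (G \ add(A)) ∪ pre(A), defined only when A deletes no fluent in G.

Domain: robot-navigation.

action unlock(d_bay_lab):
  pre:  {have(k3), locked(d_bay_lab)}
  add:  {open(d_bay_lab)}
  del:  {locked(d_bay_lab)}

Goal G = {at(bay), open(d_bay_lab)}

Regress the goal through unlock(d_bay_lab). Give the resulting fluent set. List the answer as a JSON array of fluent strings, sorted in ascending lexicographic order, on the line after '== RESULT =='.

Regress:
  G ∩ del = {}  (empty — regression defined)
  G \ add = {at(bay), open(d_bay_lab)} \ {open(d_bay_lab)} = {at(bay)}
  ∪ pre   = {at(bay)} ∪ {have(k3), locked(d_bay_lab)}
          = {at(bay), have(k3), locked(d_bay_lab)}

== RESULT ==
["at(bay)", "have(k3)", "locked(d_bay_lab)"]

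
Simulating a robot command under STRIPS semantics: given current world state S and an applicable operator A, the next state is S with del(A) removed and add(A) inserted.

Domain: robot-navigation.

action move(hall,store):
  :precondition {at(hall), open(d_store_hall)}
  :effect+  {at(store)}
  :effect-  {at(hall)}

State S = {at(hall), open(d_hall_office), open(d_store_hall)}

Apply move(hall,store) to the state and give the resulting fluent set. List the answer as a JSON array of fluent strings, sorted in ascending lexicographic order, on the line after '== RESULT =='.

Progress:
  pre ⊆ S: {at(hall), open(d_store_hall)} ⊆ S  — applicable
  S \ del = {open(d_hall_office), open(d_store_hall)}
  ∪ add   = {at(store), open(d_hall_office), open(d_store_hall)}

== RESULT ==
["at(store)", "open(d_hall_office)", "open(d_store_hall)"]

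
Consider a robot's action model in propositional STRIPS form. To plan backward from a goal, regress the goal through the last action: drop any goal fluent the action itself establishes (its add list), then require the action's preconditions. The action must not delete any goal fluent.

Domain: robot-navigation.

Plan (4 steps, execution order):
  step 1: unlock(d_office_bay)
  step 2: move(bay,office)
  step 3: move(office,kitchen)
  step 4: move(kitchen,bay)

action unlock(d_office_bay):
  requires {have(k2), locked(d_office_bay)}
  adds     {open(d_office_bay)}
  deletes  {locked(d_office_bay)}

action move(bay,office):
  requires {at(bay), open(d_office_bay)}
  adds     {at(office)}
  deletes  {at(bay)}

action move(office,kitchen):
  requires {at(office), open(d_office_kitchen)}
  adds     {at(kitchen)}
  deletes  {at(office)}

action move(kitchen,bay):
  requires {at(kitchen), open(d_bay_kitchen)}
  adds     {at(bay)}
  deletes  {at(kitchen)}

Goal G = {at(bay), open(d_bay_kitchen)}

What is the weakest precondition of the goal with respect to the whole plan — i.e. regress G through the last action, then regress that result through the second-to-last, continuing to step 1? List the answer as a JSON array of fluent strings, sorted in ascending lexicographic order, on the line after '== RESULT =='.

Work backward from the goal:
  through step 4 (move(kitchen,bay)): drop {at(bay)}, keep {open(d_bay_kitchen)}, require {at(kitchen), open(d_bay_kitchen)}
    → {at(kitchen), open(d_bay_kitchen)}
  through step 3 (move(office,kitchen)): drop {at(kitchen)}, keep {open(d_bay_kitchen)}, require {at(office), open(d_office_kitchen)}
    → {at(office), open(d_bay_kitchen), open(d_office_kitchen)}
  through step 2 (move(bay,office)): drop {at(office)}, keep {open(d_bay_kitchen), open(d_office_kitchen)}, require {at(bay), open(d_office_bay)}
    → {at(bay), open(d_bay_kitchen), open(d_office_bay), open(d_office_kitchen)}
  through step 1 (unlock(d_office_bay)): drop {open(d_office_bay)}, keep {at(bay), open(d_bay_kitchen), open(d_office_kitchen)}, require {have(k2), locked(d_office_bay)}
    → {at(bay), have(k2), locked(d_office_bay), open(d_bay_kitchen), open(d_office_kitchen)}

== RESULT ==
["at(bay)", "have(k2)", "locked(d_office_bay)", "open(d_bay_kitchen)", "open(d_office_kitchen)"]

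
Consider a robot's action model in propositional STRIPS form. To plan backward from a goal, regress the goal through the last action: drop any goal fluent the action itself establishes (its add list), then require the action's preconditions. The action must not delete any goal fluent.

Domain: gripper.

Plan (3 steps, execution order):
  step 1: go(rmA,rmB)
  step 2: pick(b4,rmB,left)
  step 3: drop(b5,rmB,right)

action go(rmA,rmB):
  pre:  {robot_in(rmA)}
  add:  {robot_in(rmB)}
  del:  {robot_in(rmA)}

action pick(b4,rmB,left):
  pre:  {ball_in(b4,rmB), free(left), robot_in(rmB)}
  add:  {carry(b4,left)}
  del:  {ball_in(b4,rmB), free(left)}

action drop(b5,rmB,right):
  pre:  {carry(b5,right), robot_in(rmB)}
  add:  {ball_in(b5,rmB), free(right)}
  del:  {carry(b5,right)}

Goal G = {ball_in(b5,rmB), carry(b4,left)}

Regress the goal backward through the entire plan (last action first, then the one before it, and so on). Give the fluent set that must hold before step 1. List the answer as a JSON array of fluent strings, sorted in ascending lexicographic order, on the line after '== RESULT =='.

Work backward from the goal:
  through step 3 (drop(b5,rmB,right)): drop {ball_in(b5,rmB)}, keep {carry(b4,left)}, require {carry(b5,right), robot_in(rmB)}
    → {carry(b4,left), carry(b5,right), robot_in(rmB)}
  through step 2 (pick(b4,rmB,left)): drop {carry(b4,left)}, keep {carry(b5,right), robot_in(rmB)}, require {ball_in(b4,rmB), free(left), robot_in(rmB)}
    → {ball_in(b4,rmB), carry(b5,right), free(left), robot_in(rmB)}
  through step 1 (go(rmA,rmB)): drop {robot_in(rmB)}, keep {ball_in(b4,rmB), carry(b5,right), free(left)}, require {robot_in(rmA)}
    → {ball_in(b4,rmB), carry(b5,right), free(left), robot_in(rmA)}

== RESULT ==
["ball_in(b4,rmB)", "carry(b5,right)", "free(left)", "robot_in(rmA)"]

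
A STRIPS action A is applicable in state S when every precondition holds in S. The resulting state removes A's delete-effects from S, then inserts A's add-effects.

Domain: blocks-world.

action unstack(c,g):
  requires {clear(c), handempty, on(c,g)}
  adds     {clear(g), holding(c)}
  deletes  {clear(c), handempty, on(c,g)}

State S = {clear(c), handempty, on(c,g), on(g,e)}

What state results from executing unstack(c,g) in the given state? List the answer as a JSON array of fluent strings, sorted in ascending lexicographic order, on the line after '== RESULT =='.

Compute (S \ del) ∪ add:
  pre ⊆ S: {clear(c), handempty, on(c,g)} ⊆ S  — applicable
  S \ del = {on(g,e)}
  ∪ add   = {clear(g), holding(c), on(g,e)}

== RESULT ==
["clear(g)", "holding(c)", "on(g,e)"]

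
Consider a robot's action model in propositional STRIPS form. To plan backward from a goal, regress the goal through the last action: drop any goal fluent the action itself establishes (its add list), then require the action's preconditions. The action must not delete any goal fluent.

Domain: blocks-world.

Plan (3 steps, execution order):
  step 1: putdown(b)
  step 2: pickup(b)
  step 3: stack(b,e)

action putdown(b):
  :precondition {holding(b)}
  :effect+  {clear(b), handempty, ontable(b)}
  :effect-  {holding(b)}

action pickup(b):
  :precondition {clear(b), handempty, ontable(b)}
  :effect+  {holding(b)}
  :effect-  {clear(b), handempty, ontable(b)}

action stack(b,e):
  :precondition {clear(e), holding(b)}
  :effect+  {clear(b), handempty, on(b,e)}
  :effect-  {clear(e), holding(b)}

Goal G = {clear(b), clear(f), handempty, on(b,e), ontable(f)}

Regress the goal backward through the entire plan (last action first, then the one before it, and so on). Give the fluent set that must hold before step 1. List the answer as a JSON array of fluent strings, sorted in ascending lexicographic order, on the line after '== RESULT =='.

Work backward from the goal:
  through step 3 (stack(b,e)): drop {clear(b), handempty, on(b,e)}, keep {clear(f), ontable(f)}, require {clear(e), holding(b)}
    → {clear(e), clear(f), holding(b), ontable(f)}
  through step 2 (pickup(b)): drop {holding(b)}, keep {clear(e), clear(f), ontable(f)}, require {clear(b), handempty, ontable(b)}
    → {clear(b), clear(e), clear(f), handempty, ontable(b), ontable(f)}
  through step 1 (putdown(b)): drop {clear(b), handempty, ontable(b)}, keep {clear(e), clear(f), ontable(f)}, require {holding(b)}
    → {clear(e), clear(f), holding(b), ontable(f)}

== RESULT ==
["clear(e)", "clear(f)", "holding(b)", "ontable(f)"]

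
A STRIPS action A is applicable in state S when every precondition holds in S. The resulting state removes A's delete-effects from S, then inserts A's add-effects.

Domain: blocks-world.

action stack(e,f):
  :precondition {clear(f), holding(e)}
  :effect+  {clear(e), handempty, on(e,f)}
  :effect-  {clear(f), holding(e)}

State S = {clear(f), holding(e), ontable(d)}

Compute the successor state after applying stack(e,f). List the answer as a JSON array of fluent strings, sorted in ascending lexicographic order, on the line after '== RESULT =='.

Compute (S \ del) ∪ add:
  pre ⊆ S: {clear(f), holding(e)} ⊆ S  — applicable
  S \ del = {ontable(d)}
  ∪ add   = {clear(e), handempty, on(e,f), ontable(d)}

== RESULT ==
["clear(e)", "handempty", "on(e,f)", "ontable(d)"]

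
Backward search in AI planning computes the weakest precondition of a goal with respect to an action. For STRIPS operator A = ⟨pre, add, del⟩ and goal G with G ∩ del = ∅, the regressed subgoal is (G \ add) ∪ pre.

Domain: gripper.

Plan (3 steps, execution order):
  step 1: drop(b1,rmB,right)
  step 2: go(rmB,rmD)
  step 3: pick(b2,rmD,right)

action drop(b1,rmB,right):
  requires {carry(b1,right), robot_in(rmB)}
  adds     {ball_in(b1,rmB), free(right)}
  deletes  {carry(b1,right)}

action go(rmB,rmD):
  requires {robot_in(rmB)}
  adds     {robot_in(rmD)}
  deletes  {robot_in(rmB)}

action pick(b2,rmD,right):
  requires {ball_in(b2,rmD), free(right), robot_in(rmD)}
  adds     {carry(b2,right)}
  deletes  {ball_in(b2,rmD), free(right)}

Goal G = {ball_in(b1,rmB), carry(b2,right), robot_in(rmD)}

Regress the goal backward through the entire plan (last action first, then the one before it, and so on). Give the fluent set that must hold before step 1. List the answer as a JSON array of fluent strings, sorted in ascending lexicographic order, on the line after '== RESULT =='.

Regress step by step:
  through step 3 (pick(b2,rmD,right)): drop {carry(b2,right)}, keep {ball_in(b1,rmB), robot_in(rmD)}, require {ball_in(b2,rmD), free(right), robot_in(rmD)}
    → {ball_in(b1,rmB), ball_in(b2,rmD), free(right), robot_in(rmD)}
  through step 2 (go(rmB,rmD)): drop {robot_in(rmD)}, keep {ball_in(b1,rmB), ball_in(b2,rmD), free(right)}, require {robot_in(rmB)}
    → {ball_in(b1,rmB), ball_in(b2,rmD), free(right), robot_in(rmB)}
  through step 1 (drop(b1,rmB,right)): drop {ball_in(b1,rmB), free(right)}, keep {ball_in(b2,rmD), robot_in(rmB)}, require {carry(b1,right), robot_in(rmB)}
    → {ball_in(b2,rmD), carry(b1,right), robot_in(rmB)}

== RESULT ==
["ball_in(b2,rmD)", "carry(b1,right)", "robot_in(rmB)"]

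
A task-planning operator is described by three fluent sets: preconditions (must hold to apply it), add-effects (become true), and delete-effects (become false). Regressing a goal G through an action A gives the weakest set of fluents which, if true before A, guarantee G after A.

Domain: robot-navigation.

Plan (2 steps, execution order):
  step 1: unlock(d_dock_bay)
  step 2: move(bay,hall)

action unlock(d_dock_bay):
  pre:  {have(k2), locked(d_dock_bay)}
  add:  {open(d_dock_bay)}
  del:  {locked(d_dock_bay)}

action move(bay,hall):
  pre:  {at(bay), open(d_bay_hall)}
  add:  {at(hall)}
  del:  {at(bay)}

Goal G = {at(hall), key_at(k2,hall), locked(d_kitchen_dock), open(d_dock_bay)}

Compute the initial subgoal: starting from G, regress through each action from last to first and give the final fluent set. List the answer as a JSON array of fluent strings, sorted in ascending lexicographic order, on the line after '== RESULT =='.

Work backward from the goal:
  through step 2 (move(bay,hall)): drop {at(hall)}, keep {key_at(k2,hall), locked(d_kitchen_dock), open(d_dock_bay)}, require {at(bay), open(d_bay_hall)}
    → {at(bay), key_at(k2,hall), locked(d_kitchen_dock), open(d_bay_hall), open(d_dock_bay)}
  through step 1 (unlock(d_dock_bay)): drop {open(d_dock_bay)}, keep {at(bay), key_at(k2,hall), locked(d_kitchen_dock), open(d_bay_hall)}, require {have(k2), locked(d_dock_bay)}
    → {at(bay), have(k2), key_at(k2,hall), locked(d_dock_bay), locked(d_kitchen_dock), open(d_bay_hall)}

== RESULT ==
["at(bay)", "have(k2)", "key_at(k2,hall)", "locked(d_dock_bay)", "locked(d_kitchen_dock)", "open(d_bay_hall)"]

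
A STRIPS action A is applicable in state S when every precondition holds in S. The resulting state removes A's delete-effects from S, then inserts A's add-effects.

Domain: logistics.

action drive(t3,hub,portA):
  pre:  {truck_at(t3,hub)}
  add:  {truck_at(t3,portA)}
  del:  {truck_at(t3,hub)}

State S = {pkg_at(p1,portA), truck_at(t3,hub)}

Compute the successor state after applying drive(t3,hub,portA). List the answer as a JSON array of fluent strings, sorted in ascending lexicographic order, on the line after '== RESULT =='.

Compute (S \ del) ∪ add:
  pre ⊆ S: {truck_at(t3,hub)} ⊆ S  — applicable
  S \ del = {pkg_at(p1,portA)}
  ∪ add   = {pkg_at(p1,portA), truck_at(t3,portA)}

== RESULT ==
["pkg_at(p1,portA)", "truck_at(t3,portA)"]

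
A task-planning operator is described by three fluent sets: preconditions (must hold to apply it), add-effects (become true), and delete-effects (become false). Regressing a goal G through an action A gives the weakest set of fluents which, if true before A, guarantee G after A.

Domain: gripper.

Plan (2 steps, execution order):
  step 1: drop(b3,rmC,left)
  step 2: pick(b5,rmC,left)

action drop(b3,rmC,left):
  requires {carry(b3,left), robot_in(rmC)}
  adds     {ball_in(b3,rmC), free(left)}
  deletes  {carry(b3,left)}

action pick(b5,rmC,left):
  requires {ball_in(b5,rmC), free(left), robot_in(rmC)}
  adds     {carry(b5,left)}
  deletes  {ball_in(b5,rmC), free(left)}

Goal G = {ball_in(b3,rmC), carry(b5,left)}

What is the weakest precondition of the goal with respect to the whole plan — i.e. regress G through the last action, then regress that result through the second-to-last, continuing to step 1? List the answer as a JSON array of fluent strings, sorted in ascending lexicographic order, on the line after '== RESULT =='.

Regress step by step:
  through step 2 (pick(b5,rmC,left)): drop {carry(b5,left)}, keep {ball_in(b3,rmC)}, require {ball_in(b5,rmC), free(left), robot_in(rmC)}
    → {ball_in(b3,rmC), ball_in(b5,rmC), free(left), robot_in(rmC)}
  through step 1 (drop(b3,rmC,left)): drop {ball_in(b3,rmC), free(left)}, keep {ball_in(b5,rmC), robot_in(rmC)}, require {carry(b3,left), robot_in(rmC)}
    → {ball_in(b5,rmC), carry(b3,left), robot_in(rmC)}

== RESULT ==
["ball_in(b5,rmC)", "carry(b3,left)", "robot_in(rmC)"]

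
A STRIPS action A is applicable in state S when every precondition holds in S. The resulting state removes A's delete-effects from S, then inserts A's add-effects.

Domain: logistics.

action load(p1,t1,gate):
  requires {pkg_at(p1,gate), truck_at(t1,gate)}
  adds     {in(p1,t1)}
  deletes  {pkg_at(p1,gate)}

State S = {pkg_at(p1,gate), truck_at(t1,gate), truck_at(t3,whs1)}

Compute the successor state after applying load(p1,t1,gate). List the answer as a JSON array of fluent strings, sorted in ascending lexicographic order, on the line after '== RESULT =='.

Progress:
  pre ⊆ S: {pkg_at(p1,gate), truck_at(t1,gate)} ⊆ S  — applicable
  S \ del = {truck_at(t1,gate), truck_at(t3,whs1)}
  ∪ add   = {in(p1,t1), truck_at(t1,gate), truck_at(t3,whs1)}

== RESULT ==
["in(p1,t1)", "truck_at(t1,gate)", "truck_at(t3,whs1)"]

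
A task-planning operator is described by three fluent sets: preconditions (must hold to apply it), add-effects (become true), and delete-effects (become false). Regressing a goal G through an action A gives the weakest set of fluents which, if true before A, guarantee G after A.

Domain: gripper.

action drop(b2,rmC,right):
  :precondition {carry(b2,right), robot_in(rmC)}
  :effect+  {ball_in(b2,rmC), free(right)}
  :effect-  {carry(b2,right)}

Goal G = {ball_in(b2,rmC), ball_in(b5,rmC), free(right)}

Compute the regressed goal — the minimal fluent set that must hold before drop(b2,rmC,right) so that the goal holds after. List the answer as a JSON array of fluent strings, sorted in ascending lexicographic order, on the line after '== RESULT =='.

Regress:
  G ∩ del = {}  (empty — regression defined)
  G \ add = {ball_in(b2,rmC), ball_in(b5,rmC), free(right)} \ {ball_in(b2,rmC), free(right)} = {ball_in(b5,rmC)}
  ∪ pre   = {ball_in(b5,rmC)} ∪ {carry(b2,right), robot_in(rmC)}
          = {ball_in(b5,rmC), carry(b2,right), robot_in(rmC)}

== RESULT ==
["ball_in(b5,rmC)", "carry(b2,right)", "robot_in(rmC)"]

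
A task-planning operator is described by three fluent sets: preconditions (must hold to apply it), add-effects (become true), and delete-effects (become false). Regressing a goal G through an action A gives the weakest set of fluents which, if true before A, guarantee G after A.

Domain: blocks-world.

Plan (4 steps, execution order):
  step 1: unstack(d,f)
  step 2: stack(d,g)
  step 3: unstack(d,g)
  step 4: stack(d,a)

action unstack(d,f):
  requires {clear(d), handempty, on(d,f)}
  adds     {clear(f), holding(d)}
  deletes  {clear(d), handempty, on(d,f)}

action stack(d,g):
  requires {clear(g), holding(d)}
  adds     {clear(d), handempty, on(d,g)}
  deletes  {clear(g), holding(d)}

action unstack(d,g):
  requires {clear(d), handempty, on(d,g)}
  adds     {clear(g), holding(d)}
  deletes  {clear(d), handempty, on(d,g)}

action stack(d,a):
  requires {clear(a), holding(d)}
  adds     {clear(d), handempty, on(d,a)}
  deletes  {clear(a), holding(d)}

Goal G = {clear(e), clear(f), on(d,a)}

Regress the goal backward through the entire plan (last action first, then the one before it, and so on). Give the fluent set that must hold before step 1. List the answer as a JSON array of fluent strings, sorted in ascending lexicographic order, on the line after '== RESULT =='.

Regress step by step:
  through step 4 (stack(d,a)): drop {on(d,a)}, keep {clear(e), clear(f)}, require {clear(a), holding(d)}
    → {clear(a), clear(e), clear(f), holding(d)}
  through step 3 (unstack(d,g)): drop {holding(d)}, keep {clear(a), clear(e), clear(f)}, require {clear(d), handempty, on(d,g)}
    → {clear(a), clear(d), clear(e), clear(f), handempty, on(d,g)}
  through step 2 (stack(d,g)): drop {clear(d), handempty, on(d,g)}, keep {clear(a), clear(e), clear(f)}, require {clear(g), holding(d)}
    → {clear(a), clear(e), clear(f), clear(g), holding(d)}
  through step 1 (unstack(d,f)): drop {clear(f), holding(d)}, keep {clear(a), clear(e), clear(g)}, require {clear(d), handempty, on(d,f)}
    → {clear(a), clear(d), clear(e), clear(g), handempty, on(d,f)}

== RESULT ==
["clear(a)", "clear(d)", "clear(e)", "clear(g)", "handempty", "on(d,f)"]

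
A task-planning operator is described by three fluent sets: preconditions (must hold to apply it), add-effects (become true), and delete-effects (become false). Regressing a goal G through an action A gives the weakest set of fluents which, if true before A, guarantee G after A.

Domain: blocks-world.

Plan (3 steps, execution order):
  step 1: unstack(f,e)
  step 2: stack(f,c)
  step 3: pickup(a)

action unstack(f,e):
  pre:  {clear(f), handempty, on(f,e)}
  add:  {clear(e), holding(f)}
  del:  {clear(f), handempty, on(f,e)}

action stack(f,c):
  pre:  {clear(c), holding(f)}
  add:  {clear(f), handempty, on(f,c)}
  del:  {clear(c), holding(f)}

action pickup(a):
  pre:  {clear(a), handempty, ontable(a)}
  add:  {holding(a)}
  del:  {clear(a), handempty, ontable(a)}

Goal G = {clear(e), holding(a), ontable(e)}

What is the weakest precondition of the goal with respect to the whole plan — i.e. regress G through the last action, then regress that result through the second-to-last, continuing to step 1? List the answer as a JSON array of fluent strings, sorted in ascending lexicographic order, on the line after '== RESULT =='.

Regress step by step:
  through step 3 (pickup(a)): drop {holding(a)}, keep {clear(e), ontable(e)}, require {clear(a), handempty, ontable(a)}
    → {clear(a), clear(e), handempty, ontable(a), ontable(e)}
  through step 2 (stack(f,c)): drop {handempty}, keep {clear(a), clear(e), ontable(a), ontable(e)}, require {clear(c), holding(f)}
    → {clear(a), clear(c), clear(e), holding(f), ontable(a), ontable(e)}
  through step 1 (unstack(f,e)): drop {clear(e), holding(f)}, keep {clear(a), clear(c), ontable(a), ontable(e)}, require {clear(f), handempty, on(f,e)}
    → {clear(a), clear(c), clear(f), handempty, on(f,e), ontable(a), ontable(e)}

== RESULT ==
["clear(a)", "clear(c)", "clear(f)", "handempty", "on(f,e)", "ontable(a)", "ontable(e)"]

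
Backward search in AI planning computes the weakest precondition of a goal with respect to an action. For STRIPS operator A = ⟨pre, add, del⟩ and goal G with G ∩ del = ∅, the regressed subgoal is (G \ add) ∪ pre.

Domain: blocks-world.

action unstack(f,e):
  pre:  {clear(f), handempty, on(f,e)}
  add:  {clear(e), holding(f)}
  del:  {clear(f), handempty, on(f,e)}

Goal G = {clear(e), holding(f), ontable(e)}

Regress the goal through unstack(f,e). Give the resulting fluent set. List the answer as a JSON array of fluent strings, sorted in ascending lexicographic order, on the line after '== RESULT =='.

Regress:
  G ∩ del = {}  (empty — regression defined)
  G \ add = {clear(e), holding(f), ontable(e)} \ {clear(e), holding(f)} = {ontable(e)}
  ∪ pre   = {ontable(e)} ∪ {clear(f), handempty, on(f,e)}
          = {clear(f), handempty, on(f,e), ontable(e)}

== RESULT ==
["clear(f)", "handempty", "on(f,e)", "ontable(e)"]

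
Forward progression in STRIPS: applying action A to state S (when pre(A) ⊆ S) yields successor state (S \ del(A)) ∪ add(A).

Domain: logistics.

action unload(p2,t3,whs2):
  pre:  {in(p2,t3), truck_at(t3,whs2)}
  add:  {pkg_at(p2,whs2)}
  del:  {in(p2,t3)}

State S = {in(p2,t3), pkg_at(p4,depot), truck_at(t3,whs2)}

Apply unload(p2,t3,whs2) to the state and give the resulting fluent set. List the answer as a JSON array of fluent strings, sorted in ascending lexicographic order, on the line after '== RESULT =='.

Compute (S \ del) ∪ add:
  pre ⊆ S: {in(p2,t3), truck_at(t3,whs2)} ⊆ S  — applicable
  S \ del = {pkg_at(p4,depot), truck_at(t3,whs2)}
  ∪ add   = {pkg_at(p2,whs2), pkg_at(p4,depot), truck_at(t3,whs2)}

== RESULT ==
["pkg_at(p2,whs2)", "pkg_at(p4,depot)", "truck_at(t3,whs2)"]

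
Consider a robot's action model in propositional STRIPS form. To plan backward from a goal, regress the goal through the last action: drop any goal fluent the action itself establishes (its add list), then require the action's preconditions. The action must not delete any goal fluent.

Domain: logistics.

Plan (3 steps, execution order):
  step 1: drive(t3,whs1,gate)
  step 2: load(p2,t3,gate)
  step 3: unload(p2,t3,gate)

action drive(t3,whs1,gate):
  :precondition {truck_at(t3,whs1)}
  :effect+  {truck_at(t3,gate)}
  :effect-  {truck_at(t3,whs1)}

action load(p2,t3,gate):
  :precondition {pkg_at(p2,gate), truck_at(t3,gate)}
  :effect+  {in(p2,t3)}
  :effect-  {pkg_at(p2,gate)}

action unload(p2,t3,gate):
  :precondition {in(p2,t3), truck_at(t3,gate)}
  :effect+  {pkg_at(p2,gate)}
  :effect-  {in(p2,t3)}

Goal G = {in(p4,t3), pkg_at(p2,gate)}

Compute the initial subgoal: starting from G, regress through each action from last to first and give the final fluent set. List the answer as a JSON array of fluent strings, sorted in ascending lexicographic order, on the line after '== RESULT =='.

Work backward from the goal:
  through step 3 (unload(p2,t3,gate)): drop {pkg_at(p2,gate)}, keep {in(p4,t3)}, require {in(p2,t3), truck_at(t3,gate)}
    → {in(p2,t3), in(p4,t3), truck_at(t3,gate)}
  through step 2 (load(p2,t3,gate)): drop {in(p2,t3)}, keep {in(p4,t3), truck_at(t3,gate)}, require {pkg_at(p2,gate), truck_at(t3,gate)}
    → {in(p4,t3), pkg_at(p2,gate), truck_at(t3,gate)}
  through step 1 (drive(t3,whs1,gate)): drop {truck_at(t3,gate)}, keep {in(p4,t3), pkg_at(p2,gate)}, require {truck_at(t3,whs1)}
    → {in(p4,t3), pkg_at(p2,gate), truck_at(t3,whs1)}

== RESULT ==
["in(p4,t3)", "pkg_at(p2,gate)", "truck_at(t3,whs1)"]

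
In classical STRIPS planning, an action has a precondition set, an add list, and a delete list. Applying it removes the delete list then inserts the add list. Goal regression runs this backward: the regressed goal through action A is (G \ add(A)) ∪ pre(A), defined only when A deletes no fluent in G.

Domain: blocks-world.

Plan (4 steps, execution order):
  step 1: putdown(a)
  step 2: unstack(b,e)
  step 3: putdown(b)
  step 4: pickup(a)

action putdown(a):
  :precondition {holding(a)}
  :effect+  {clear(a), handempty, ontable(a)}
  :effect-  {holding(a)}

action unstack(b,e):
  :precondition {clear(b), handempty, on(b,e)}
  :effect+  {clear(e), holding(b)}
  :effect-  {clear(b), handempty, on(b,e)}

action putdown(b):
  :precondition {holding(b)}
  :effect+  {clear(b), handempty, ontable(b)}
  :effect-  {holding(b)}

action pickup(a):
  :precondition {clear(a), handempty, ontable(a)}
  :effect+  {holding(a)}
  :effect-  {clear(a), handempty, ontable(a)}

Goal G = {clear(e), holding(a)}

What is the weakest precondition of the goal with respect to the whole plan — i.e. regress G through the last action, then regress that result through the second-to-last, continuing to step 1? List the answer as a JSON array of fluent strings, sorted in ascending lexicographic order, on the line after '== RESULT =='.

Regress step by step:
  through step 4 (pickup(a)): drop {holding(a)}, keep {clear(e)}, require {clear(a), handempty, ontable(a)}
    → {clear(a), clear(e), handempty, ontable(a)}
  through step 3 (putdown(b)): drop {handempty}, keep {clear(a), clear(e), ontable(a)}, require {holding(b)}
    → {clear(a), clear(e), holding(b), ontable(a)}
  through step 2 (unstack(b,e)): drop {clear(e), holding(b)}, keep {clear(a), ontable(a)}, require {clear(b), handempty, on(b,e)}
    → {clear(a), clear(b), handempty, on(b,e), ontable(a)}
  through step 1 (putdown(a)): drop {clear(a), handempty, ontable(a)}, keep {clear(b), on(b,e)}, require {holding(a)}
    → {clear(b), holding(a), on(b,e)}

== RESULT ==
["clear(b)", "holding(a)", "on(b,e)"]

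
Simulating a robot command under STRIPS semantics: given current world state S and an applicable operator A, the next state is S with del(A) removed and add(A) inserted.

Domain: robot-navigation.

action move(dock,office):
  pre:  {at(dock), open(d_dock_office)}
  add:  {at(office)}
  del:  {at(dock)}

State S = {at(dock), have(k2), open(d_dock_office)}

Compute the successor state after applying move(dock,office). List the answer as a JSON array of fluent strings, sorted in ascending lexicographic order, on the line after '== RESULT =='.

Progress:
  pre ⊆ S: {at(dock), open(d_dock_office)} ⊆ S  — applicable
  S \ del = {have(k2), open(d_dock_office)}
  ∪ add   = {at(office), have(k2), open(d_dock_office)}

== RESULT ==
["at(office)", "have(k2)", "open(d_dock_office)"]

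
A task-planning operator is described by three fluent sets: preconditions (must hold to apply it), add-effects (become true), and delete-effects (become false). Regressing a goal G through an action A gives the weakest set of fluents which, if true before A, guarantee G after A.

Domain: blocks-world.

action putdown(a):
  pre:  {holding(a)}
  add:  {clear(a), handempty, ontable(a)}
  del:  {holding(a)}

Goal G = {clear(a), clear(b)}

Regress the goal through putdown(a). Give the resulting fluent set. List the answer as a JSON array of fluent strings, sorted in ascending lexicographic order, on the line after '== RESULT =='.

Regress:
  G ∩ del = {}  (empty — regression defined)
  G \ add = {clear(a), clear(b)} \ {clear(a), handempty, ontable(a)} = {clear(b)}
  ∪ pre   = {clear(b)} ∪ {holding(a)}
          = {clear(b), holding(a)}

== RESULT ==
["clear(b)", "holding(a)"]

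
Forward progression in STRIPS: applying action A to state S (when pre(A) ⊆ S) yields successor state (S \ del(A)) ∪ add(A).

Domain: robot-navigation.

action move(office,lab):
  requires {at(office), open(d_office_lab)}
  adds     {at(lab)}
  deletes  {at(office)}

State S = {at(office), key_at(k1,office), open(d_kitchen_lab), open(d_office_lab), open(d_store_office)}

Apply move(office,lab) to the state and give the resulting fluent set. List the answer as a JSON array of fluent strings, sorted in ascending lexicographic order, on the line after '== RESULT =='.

Progress:
  pre ⊆ S: {at(office), open(d_office_lab)} ⊆ S  — applicable
  S \ del = {key_at(k1,office), open(d_kitchen_lab), open(d_office_lab), open(d_store_office)}
  ∪ add   = {at(lab), key_at(k1,office), open(d_kitchen_lab), open(d_office_lab), open(d_store_office)}

== RESULT ==
["at(lab)", "key_at(k1,office)", "open(d_kitchen_lab)", "open(d_office_lab)", "open(d_store_office)"]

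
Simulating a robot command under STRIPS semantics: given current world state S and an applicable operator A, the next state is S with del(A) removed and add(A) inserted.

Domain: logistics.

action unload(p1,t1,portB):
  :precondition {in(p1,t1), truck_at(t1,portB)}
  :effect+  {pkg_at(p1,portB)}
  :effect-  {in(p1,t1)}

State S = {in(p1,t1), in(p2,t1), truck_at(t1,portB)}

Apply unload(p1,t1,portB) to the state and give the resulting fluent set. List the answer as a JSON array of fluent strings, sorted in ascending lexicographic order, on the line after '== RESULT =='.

Compute (S \ del) ∪ add:
  pre ⊆ S: {in(p1,t1), truck_at(t1,portB)} ⊆ S  — applicable
  S \ del = {in(p2,t1), truck_at(t1,portB)}
  ∪ add   = {in(p2,t1), pkg_at(p1,portB), truck_at(t1,portB)}

== RESULT ==
["in(p2,t1)", "pkg_at(p1,portB)", "truck_at(t1,portB)"]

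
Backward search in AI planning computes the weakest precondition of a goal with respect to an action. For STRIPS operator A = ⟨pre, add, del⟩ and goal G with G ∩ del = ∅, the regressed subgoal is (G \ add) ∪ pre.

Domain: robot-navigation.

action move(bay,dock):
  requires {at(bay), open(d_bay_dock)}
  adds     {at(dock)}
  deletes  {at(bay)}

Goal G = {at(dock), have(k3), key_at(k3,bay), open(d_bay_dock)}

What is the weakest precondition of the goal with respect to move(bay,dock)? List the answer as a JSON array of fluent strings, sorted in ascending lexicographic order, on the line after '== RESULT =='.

Regress:
  G ∩ del = {}  (empty — regression defined)
  G \ add = {at(dock), have(k3), key_at(k3,bay), open(d_bay_dock)} \ {at(dock)} = {have(k3), key_at(k3,bay), open(d_bay_dock)}
  ∪ pre   = {have(k3), key_at(k3,bay), open(d_bay_dock)} ∪ {at(bay), open(d_bay_dock)}
          = {at(bay), have(k3), key_at(k3,bay), open(d_bay_dock)}

== RESULT ==
["at(bay)", "have(k3)", "key_at(k3,bay)", "open(d_bay_dock)"]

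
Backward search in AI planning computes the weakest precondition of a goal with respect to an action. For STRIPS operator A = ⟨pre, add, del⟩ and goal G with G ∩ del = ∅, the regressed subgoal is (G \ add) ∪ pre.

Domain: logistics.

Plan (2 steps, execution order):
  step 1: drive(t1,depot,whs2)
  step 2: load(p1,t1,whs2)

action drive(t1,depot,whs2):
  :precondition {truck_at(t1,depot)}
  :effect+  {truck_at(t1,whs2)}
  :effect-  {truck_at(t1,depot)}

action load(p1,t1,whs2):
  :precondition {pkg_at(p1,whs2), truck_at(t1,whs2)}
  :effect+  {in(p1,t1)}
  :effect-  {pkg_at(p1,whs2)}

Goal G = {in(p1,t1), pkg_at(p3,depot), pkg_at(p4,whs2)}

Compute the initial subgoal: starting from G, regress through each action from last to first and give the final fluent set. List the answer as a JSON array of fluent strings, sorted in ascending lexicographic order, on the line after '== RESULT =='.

Regress step by step:
  through step 2 (load(p1,t1,whs2)): drop {in(p1,t1)}, keep {pkg_at(p3,depot), pkg_at(p4,whs2)}, require {pkg_at(p1,whs2), truck_at(t1,whs2)}
    → {pkg_at(p1,whs2), pkg_at(p3,depot), pkg_at(p4,whs2), truck_at(t1,whs2)}
  through step 1 (drive(t1,depot,whs2)): drop {truck_at(t1,whs2)}, keep {pkg_at(p1,whs2), pkg_at(p3,depot), pkg_at(p4,whs2)}, require {truck_at(t1,depot)}
    → {pkg_at(p1,whs2), pkg_at(p3,depot), pkg_at(p4,whs2), truck_at(t1,depot)}

== RESULT ==
["pkg_at(p1,whs2)", "pkg_at(p3,depot)", "pkg_at(p4,whs2)", "truck_at(t1,depot)"]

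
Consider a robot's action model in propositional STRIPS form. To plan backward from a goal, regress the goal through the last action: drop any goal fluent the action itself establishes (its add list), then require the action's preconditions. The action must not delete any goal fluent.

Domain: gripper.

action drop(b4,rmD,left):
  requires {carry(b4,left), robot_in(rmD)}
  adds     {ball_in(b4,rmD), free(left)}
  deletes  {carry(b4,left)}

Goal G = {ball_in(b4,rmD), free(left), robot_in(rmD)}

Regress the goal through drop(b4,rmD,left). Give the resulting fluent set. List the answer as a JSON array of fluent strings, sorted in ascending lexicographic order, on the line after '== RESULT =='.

Compute (G \ add) ∪ pre:
  G ∩ del = {}  (empty — regression defined)
  G \ add = {ball_in(b4,rmD), free(left), robot_in(rmD)} \ {ball_in(b4,rmD), free(left)} = {robot_in(rmD)}
  ∪ pre   = {robot_in(rmD)} ∪ {carry(b4,left), robot_in(rmD)}
          = {carry(b4,left), robot_in(rmD)}

== RESULT ==
["carry(b4,left)", "robot_in(rmD)"]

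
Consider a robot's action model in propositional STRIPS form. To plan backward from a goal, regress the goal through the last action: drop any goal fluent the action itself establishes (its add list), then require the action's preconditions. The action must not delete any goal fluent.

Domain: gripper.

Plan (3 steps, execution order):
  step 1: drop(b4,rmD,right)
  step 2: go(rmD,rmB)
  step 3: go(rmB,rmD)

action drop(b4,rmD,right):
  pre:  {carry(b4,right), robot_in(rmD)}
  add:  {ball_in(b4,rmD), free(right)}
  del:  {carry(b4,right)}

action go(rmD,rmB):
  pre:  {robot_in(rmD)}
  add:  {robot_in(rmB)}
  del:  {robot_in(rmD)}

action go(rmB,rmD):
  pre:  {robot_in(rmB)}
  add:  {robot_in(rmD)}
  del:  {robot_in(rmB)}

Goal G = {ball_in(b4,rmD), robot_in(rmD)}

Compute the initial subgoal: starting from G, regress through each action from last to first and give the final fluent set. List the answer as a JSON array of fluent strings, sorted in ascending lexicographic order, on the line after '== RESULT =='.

Work backward from the goal:
  through step 3 (go(rmB,rmD)): drop {robot_in(rmD)}, keep {ball_in(b4,rmD)}, require {robot_in(rmB)}
    → {ball_in(b4,rmD), robot_in(rmB)}
  through step 2 (go(rmD,rmB)): drop {robot_in(rmB)}, keep {ball_in(b4,rmD)}, require {robot_in(rmD)}
    → {ball_in(b4,rmD), robot_in(rmD)}
  through step 1 (drop(b4,rmD,right)): drop {ball_in(b4,rmD)}, keep {robot_in(rmD)}, require {carry(b4,right), robot_in(rmD)}
    → {carry(b4,right), robot_in(rmD)}

== RESULT ==
["carry(b4,right)", "robot_in(rmD)"]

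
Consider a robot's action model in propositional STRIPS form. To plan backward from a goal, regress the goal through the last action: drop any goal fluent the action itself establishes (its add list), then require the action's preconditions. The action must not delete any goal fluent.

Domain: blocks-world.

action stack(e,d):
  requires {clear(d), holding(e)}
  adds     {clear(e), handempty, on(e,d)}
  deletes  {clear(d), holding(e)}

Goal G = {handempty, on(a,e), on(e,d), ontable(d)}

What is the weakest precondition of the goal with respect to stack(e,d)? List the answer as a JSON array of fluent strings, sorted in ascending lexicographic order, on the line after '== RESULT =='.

Regress:
  G ∩ del = {}  (empty — regression defined)
  G \ add = {handempty, on(a,e), on(e,d), ontable(d)} \ {clear(e), handempty, on(e,d)} = {on(a,e), ontable(d)}
  ∪ pre   = {on(a,e), ontable(d)} ∪ {clear(d), holding(e)}
          = {clear(d), holding(e), on(a,e), ontable(d)}

== RESULT ==
["clear(d)", "holding(e)", "on(a,e)", "ontable(d)"]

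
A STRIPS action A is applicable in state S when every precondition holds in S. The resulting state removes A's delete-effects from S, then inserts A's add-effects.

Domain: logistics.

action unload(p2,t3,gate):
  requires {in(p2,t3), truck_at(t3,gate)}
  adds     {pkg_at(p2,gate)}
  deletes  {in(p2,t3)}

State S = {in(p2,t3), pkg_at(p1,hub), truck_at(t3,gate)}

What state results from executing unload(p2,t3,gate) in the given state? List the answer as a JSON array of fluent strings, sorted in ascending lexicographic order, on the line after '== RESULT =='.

Compute (S \ del) ∪ add:
  pre ⊆ S: {in(p2,t3), truck_at(t3,gate)} ⊆ S  — applicable
  S \ del = {pkg_at(p1,hub), truck_at(t3,gate)}
  ∪ add   = {pkg_at(p1,hub), pkg_at(p2,gate), truck_at(t3,gate)}

== RESULT ==
["pkg_at(p1,hub)", "pkg_at(p2,gate)", "truck_at(t3,gate)"]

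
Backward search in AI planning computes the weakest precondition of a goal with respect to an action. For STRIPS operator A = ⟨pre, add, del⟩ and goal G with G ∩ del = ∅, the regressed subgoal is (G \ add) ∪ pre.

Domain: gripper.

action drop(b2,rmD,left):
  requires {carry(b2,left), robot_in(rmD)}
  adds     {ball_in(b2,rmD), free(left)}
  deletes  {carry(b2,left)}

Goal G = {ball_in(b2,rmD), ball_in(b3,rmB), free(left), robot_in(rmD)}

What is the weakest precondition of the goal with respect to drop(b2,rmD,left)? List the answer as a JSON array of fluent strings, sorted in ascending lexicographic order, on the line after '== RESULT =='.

Regress:
  G ∩ del = {}  (empty — regression defined)
  G \ add = {ball_in(b2,rmD), ball_in(b3,rmB), free(left), robot_in(rmD)} \ {ball_in(b2,rmD), free(left)} = {ball_in(b3,rmB), robot_in(rmD)}
  ∪ pre   = {ball_in(b3,rmB), robot_in(rmD)} ∪ {carry(b2,left), robot_in(rmD)}
          = {ball_in(b3,rmB), carry(b2,left), robot_in(rmD)}

== RESULT ==
["ball_in(b3,rmB)", "carry(b2,left)", "robot_in(rmD)"]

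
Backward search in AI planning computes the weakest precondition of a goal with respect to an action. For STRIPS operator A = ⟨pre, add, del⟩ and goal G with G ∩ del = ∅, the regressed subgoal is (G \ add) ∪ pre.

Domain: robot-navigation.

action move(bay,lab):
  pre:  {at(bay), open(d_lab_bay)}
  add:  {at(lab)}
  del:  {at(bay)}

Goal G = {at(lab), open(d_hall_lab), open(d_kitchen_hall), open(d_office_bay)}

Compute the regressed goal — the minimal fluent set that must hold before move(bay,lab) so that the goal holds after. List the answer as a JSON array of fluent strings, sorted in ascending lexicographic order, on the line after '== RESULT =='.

Regress:
  G ∩ del = {}  (empty — regression defined)
  G \ add = {at(lab), open(d_hall_lab), open(d_kitchen_hall), open(d_office_bay)} \ {at(lab)} = {open(d_hall_lab), open(d_kitchen_hall), open(d_office_bay)}
  ∪ pre   = {open(d_hall_lab), open(d_kitchen_hall), open(d_office_bay)} ∪ {at(bay), open(d_lab_bay)}
          = {at(bay), open(d_hall_lab), open(d_kitchen_hall), open(d_lab_bay), open(d_office_bay)}

== RESULT ==
["at(bay)", "open(d_hall_lab)", "open(d_kitchen_hall)", "open(d_lab_bay)", "open(d_office_bay)"]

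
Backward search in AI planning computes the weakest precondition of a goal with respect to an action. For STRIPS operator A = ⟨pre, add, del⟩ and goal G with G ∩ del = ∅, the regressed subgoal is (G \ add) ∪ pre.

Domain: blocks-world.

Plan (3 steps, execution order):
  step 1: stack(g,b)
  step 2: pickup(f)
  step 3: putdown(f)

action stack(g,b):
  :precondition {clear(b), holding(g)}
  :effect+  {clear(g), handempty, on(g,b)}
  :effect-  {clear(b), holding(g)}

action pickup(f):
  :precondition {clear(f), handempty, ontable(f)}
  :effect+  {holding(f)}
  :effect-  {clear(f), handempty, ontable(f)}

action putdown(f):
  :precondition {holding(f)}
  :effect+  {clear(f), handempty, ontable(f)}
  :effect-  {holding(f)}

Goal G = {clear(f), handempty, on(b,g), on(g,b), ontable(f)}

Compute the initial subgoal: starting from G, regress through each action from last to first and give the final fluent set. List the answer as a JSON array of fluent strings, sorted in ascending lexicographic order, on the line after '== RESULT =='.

Work backward from the goal:
  through step 3 (putdown(f)): drop {clear(f), handempty, ontable(f)}, keep {on(b,g), on(g,b)}, require {holding(f)}
    → {holding(f), on(b,g), on(g,b)}
  through step 2 (pickup(f)): drop {holding(f)}, keep {on(b,g), on(g,b)}, require {clear(f), handempty, ontable(f)}
    → {clear(f), handempty, on(b,g), on(g,b), ontable(f)}
  through step 1 (stack(g,b)): drop {handempty, on(g,b)}, keep {clear(f), on(b,g), ontable(f)}, require {clear(b), holding(g)}
    → {clear(b), clear(f), holding(g), on(b,g), ontable(f)}

== RESULT ==
["clear(b)", "clear(f)", "holding(g)", "on(b,g)", "ontable(f)"]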